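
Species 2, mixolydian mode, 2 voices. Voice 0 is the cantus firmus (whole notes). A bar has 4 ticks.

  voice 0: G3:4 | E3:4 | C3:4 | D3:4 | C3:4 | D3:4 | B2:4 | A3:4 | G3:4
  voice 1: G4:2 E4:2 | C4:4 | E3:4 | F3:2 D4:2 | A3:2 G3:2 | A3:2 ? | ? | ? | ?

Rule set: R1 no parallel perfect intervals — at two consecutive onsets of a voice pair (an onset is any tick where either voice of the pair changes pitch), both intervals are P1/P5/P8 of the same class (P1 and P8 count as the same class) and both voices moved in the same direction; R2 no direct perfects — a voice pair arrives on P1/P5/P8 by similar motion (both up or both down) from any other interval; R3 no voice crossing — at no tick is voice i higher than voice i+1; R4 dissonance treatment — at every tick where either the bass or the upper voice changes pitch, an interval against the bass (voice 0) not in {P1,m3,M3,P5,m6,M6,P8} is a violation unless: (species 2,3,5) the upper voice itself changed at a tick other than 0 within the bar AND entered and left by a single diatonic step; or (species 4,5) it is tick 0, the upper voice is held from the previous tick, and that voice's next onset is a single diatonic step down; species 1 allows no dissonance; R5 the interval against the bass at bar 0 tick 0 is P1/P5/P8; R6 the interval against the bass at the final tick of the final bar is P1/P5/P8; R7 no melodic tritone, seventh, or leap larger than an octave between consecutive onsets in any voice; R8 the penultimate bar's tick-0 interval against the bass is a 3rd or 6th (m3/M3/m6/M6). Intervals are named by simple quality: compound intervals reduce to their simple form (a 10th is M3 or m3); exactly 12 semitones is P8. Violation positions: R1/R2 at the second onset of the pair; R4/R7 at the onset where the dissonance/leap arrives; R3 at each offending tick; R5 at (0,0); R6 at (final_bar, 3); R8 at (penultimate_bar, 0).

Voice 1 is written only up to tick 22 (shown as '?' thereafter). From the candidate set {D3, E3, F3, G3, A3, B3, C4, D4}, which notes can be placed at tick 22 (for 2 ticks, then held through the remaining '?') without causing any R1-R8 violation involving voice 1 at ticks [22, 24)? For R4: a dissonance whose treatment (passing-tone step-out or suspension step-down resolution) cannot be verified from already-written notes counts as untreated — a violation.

{A3, B3, D3, D4, F3}

D3: legal
E3: violates R4
F3: legal
G3: violates R4
A3: legal
B3: legal
C4: violates R4
D4: legal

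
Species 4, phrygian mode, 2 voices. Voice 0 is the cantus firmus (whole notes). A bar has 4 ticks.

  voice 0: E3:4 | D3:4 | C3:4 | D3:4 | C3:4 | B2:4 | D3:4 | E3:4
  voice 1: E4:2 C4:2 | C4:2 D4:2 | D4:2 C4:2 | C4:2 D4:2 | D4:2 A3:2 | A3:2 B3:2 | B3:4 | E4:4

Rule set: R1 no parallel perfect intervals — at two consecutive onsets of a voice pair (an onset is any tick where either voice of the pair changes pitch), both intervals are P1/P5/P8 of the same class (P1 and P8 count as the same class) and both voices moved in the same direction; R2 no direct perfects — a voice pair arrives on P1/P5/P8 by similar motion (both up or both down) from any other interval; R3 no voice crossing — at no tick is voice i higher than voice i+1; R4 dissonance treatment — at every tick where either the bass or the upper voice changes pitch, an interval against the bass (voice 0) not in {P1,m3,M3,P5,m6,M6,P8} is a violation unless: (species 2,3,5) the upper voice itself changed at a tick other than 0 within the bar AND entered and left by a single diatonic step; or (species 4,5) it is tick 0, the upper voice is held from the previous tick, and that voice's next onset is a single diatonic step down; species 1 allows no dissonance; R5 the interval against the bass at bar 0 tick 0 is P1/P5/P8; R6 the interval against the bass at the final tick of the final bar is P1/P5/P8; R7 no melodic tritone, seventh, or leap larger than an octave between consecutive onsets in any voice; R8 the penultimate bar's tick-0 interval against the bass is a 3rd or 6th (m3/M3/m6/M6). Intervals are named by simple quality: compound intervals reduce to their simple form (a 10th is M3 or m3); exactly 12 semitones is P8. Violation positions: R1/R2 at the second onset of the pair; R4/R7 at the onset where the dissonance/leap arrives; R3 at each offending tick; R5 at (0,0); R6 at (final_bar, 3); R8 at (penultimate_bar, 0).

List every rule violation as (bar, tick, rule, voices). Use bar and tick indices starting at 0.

(1, 0, R4, (0, 1))
(3, 0, R4, (0, 1))
(4, 0, R4, (0, 1))
(5, 0, R4, (0, 1))
(7, 0, R2, (0, 1))

bar 0: v0=E3 v1=E4 downbeat P8
bar 1: v0=D3 v1=C4 downbeat m7
bar 2: v0=C3 v1=D4 downbeat M2
bar 3: v0=D3 v1=C4 downbeat m7
bar 4: v0=C3 v1=D4 downbeat M2
bar 5: v0=B2 v1=A3 downbeat m7
bar 6: v0=D3 v1=B3 downbeat M6
bar 7: v0=E3 v1=E4 downbeat P8
  -> R4 @ bar 1 tick 0 v(0, 1): D3/C4 m7 untreated
  -> R4 @ bar 3 tick 0 v(0, 1): D3/C4 m7 untreated
  -> R4 @ bar 4 tick 0 v(0, 1): C3/D4 M2 untreated
  -> R4 @ bar 5 tick 0 v(0, 1): B2/A3 m7 untreated
  -> R2 @ bar 7 tick 0 v(0, 1): D3/B3 M6 -> E3/E4 P8 similar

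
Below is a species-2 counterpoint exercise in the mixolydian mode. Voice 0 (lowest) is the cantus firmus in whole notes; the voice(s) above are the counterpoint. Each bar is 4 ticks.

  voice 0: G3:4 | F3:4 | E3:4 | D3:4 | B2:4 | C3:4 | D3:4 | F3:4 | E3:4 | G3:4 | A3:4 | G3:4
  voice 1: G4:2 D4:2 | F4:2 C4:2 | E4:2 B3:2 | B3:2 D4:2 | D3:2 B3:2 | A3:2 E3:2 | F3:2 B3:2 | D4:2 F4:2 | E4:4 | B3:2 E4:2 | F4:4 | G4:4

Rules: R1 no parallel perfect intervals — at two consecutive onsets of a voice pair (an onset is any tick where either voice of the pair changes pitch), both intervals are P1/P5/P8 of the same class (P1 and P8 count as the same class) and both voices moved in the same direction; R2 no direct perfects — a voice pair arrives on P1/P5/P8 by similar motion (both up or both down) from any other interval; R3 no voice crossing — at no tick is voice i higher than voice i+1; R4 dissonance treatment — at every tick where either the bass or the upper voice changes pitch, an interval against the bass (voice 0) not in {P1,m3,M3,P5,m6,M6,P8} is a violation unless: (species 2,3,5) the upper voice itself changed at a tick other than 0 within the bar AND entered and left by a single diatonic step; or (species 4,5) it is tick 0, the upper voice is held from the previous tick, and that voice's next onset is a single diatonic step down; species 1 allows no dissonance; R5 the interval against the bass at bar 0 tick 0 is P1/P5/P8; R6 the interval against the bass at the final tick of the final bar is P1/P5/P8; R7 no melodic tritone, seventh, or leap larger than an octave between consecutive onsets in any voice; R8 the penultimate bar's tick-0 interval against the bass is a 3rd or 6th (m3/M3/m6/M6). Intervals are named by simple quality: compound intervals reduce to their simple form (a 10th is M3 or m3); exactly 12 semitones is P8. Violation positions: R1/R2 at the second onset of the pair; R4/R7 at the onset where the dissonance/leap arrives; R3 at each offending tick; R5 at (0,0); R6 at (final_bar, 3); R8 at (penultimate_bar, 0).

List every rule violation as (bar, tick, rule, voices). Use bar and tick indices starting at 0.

bar 0: v0=G3 v1=G4 downbeat P8
bar 1: v0=F3 v1=F4 downbeat P8
bar 2: v0=E3 v1=E4 downbeat P8
bar 3: v0=D3 v1=B3 downbeat M6
bar 4: v0=B2 v1=D3 downbeat m3
bar 5: v0=C3 v1=A3 downbeat M6
bar 6: v0=D3 v1=F3 downbeat m3
bar 7: v0=F3 v1=D4 downbeat M6
bar 8: v0=E3 v1=E4 downbeat P8
bar 9: v0=G3 v1=B3 downbeat M3
bar 10: v0=A3 v1=F4 downbeat m6
bar 11: v0=G3 v1=G4 downbeat P8
  -> R7 @ bar 6 tick 2 v(1,): F3->B3 leap 6st
  -> R1 @ bar 8 tick 0 v(0, 1): F3/F4 P8 -> E3/E4 P8 similar

(6, 2, R7, (1,))
(8, 0, R1, (0, 1))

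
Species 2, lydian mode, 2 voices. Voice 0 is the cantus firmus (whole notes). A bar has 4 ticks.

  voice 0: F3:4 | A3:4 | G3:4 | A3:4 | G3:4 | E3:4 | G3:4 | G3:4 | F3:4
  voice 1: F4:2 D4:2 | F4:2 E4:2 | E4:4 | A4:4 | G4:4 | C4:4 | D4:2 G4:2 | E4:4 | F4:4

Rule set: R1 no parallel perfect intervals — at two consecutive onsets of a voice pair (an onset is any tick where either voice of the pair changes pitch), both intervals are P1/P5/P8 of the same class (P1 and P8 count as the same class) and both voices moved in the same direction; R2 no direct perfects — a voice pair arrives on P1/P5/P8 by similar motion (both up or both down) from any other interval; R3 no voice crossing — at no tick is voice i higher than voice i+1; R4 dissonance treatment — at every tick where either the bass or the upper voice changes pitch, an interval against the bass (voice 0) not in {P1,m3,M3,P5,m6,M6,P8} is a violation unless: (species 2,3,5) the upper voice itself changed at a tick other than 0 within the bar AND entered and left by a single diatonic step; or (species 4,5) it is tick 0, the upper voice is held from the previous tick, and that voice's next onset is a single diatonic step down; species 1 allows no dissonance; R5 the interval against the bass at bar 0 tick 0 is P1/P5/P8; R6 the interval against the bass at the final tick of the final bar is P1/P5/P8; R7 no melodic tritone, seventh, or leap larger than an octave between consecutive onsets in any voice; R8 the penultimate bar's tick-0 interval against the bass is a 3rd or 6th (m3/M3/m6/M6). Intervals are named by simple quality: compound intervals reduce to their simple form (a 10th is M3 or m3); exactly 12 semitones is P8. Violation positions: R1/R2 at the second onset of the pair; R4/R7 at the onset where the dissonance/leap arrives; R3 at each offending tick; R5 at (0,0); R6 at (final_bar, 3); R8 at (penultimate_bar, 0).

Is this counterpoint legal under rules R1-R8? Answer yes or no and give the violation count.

bar 0: v0=F3 v1=F4 (P8)
bar 1: v0=A3 v1=F4 (m6)
bar 2: v0=G3 v1=E4 (M6)
bar 3: v0=A3 v1=A4 (P8)
bar 4: v0=G3 v1=G4 (P8)
bar 5: v0=E3 v1=C4 (m6)
bar 6: v0=G3 v1=D4 (P5)
bar 7: v0=G3 v1=E4 (M6)
bar 8: v0=F3 v1=F4 (P8)
  R2 @ bar3.0: G3/E4 M6 -> A3/A4 P8 similar
  R1 @ bar4.0: A3/A4 P8 -> G3/G4 P8 similar
  R2 @ bar6.0: E3/C4 m6 -> G3/D4 P5 similar

No (3 violations)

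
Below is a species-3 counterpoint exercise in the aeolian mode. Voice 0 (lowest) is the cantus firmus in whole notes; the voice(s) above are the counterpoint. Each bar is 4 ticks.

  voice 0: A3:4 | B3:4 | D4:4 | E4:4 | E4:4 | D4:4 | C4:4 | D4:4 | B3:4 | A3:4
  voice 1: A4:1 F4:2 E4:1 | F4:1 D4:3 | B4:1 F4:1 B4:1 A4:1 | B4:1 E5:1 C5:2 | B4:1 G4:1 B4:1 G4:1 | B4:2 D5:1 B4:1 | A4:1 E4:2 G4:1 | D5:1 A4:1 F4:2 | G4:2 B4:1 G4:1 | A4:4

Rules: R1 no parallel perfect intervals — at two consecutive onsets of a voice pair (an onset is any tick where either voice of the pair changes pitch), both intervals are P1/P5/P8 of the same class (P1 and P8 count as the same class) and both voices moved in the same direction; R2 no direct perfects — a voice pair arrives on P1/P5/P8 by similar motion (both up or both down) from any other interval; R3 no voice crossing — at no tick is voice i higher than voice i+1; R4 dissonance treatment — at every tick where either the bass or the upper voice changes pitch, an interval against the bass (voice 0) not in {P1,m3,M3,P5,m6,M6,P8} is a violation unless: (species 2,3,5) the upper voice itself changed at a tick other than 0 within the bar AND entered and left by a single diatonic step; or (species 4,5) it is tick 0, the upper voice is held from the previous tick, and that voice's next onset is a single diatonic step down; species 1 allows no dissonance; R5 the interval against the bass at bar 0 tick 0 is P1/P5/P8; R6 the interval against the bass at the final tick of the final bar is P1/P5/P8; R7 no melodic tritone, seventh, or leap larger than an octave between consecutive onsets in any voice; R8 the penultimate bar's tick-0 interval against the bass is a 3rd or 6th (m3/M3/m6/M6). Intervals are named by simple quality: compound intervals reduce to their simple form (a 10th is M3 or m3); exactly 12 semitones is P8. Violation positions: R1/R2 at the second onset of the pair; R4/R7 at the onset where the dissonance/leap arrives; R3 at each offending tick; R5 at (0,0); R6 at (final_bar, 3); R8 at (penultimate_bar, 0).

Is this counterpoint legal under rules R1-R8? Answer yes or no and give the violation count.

bar 0: v0=A3 v1=A4 (P8)
bar 1: v0=B3 v1=F4 (TT)
bar 2: v0=D4 v1=B4 (M6)
bar 3: v0=E4 v1=B4 (P5)
bar 4: v0=E4 v1=B4 (P5)
bar 5: v0=D4 v1=B4 (M6)
bar 6: v0=C4 v1=A4 (M6)
bar 7: v0=D4 v1=D5 (P8)
bar 8: v0=B3 v1=G4 (m6)
bar 9: v0=A3 v1=A4 (P8)
  R4 @ bar1.0: B3/F4 TT untreated
  R7 @ bar2.1: B4->F4 leap 6st
  R7 @ bar2.2: F4->B4 leap 6st
  R1 @ bar3.0: D4/A4 P5 -> E4/B4 P5 similar
  R2 @ bar7.0: C4/G4 P5 -> D4/D5 P8 similar

No (5 violations)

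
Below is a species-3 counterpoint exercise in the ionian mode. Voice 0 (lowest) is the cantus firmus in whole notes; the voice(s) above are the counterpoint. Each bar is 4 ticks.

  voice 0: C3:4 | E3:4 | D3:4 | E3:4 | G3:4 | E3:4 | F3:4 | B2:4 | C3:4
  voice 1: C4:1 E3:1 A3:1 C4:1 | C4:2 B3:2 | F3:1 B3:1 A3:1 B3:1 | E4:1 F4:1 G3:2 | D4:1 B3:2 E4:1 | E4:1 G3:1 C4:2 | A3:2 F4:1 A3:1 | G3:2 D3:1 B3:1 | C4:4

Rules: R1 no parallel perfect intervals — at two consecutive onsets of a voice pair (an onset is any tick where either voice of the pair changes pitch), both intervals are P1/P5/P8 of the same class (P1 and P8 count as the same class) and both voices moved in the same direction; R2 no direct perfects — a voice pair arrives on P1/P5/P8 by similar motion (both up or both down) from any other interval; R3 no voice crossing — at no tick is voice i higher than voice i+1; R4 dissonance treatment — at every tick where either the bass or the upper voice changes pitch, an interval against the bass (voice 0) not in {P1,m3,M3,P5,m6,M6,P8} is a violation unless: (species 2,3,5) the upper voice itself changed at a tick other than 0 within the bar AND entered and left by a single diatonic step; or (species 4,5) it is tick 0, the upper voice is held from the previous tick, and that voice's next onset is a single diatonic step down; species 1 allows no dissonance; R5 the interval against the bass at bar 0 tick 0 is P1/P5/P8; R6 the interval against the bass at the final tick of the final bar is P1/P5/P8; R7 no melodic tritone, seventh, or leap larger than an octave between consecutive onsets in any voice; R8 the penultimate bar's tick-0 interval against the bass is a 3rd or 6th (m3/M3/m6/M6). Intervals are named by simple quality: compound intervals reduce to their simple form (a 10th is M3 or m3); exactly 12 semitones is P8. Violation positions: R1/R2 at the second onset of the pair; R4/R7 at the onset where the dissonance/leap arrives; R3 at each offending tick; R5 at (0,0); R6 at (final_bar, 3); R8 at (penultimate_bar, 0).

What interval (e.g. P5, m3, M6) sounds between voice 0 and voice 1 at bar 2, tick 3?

M6

voice 0=D3 voice 1=B3 -> M6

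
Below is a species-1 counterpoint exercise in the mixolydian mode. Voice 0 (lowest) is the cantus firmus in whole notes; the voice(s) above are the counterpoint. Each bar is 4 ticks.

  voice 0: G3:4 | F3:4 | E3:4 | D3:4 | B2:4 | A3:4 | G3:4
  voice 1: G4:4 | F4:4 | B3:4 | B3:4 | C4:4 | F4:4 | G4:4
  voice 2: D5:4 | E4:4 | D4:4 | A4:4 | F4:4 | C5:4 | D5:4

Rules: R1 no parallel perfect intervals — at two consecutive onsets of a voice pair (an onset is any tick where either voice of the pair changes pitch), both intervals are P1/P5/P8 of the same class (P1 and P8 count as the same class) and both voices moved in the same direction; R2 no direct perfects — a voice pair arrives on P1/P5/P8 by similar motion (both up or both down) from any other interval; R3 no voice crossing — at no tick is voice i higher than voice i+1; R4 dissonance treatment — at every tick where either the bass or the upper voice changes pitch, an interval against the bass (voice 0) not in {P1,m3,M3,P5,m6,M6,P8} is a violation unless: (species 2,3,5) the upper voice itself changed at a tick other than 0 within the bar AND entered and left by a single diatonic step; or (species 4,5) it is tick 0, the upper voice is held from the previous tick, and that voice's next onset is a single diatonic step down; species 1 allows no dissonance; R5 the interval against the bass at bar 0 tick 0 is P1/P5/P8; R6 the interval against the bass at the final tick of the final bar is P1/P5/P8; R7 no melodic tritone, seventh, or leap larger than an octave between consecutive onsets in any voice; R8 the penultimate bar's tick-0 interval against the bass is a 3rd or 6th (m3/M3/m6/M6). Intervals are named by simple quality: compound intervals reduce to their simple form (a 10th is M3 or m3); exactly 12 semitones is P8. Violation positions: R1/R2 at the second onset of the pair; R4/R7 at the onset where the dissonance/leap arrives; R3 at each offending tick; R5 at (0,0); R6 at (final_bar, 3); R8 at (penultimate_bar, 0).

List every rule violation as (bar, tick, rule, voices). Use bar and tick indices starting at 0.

bar 0: v0=G3 v1=G4 v2=D5 downbeat P5
bar 1: v0=F3 v1=F4 v2=E4 downbeat M7
bar 2: v0=E3 v1=B3 v2=D4 downbeat m7
bar 3: v0=D3 v1=B3 v2=A4 downbeat P5
bar 4: v0=B2 v1=C4 v2=F4 downbeat TT
bar 5: v0=A3 v1=F4 v2=C5 downbeat m3
bar 6: v0=G3 v1=G4 v2=D5 downbeat P5
  -> R1 @ bar 1 tick 0 v(0, 1): G3/G4 P8 -> F3/F4 P8 similar
  -> R3 @ bar 1 tick 0 v(1, 2): F4 above E4
  -> R4 @ bar 1 tick 0 v(0, 2): F3/E4 M7 untreated
  -> R7 @ bar 1 tick 0 v(2,): D5->E4 leap 10st
  -> R3 @ bar 1 tick 1 v(1, 2): F4 above E4
  -> R3 @ bar 1 tick 2 v(1, 2): F4 above E4
  -> R3 @ bar 1 tick 3 v(1, 2): F4 above E4
  -> R2 @ bar 2 tick 0 v(0, 1): F3/F4 P8 -> E3/B3 P5 similar
  -> R4 @ bar 2 tick 0 v(0, 2): E3/D4 m7 untreated
  -> R7 @ bar 2 tick 0 v(1,): F4->B3 leap 6st
  -> R4 @ bar 4 tick 0 v(0, 1): B2/C4 m2 untreated
  -> R4 @ bar 4 tick 0 v(0, 2): B2/F4 TT untreated
  -> R2 @ bar 5 tick 0 v(1, 2): C4/F4 P4 -> F4/C5 P5 similar
  -> R7 @ bar 5 tick 0 v(0,): B2->A3 leap 10st
  -> R1 @ bar 6 tick 0 v(1, 2): F4/C5 P5 -> G4/D5 P5 similar

(1, 0, R1, (0, 1))
(1, 0, R3, (1, 2))
(1, 0, R4, (0, 2))
(1, 0, R7, (2,))
(1, 1, R3, (1, 2))
(1, 2, R3, (1, 2))
(1, 3, R3, (1, 2))
(2, 0, R2, (0, 1))
(2, 0, R4, (0, 2))
(2, 0, R7, (1,))
(4, 0, R4, (0, 1))
(4, 0, R4, (0, 2))
(5, 0, R2, (1, 2))
(5, 0, R7, (0,))
(6, 0, R1, (1, 2))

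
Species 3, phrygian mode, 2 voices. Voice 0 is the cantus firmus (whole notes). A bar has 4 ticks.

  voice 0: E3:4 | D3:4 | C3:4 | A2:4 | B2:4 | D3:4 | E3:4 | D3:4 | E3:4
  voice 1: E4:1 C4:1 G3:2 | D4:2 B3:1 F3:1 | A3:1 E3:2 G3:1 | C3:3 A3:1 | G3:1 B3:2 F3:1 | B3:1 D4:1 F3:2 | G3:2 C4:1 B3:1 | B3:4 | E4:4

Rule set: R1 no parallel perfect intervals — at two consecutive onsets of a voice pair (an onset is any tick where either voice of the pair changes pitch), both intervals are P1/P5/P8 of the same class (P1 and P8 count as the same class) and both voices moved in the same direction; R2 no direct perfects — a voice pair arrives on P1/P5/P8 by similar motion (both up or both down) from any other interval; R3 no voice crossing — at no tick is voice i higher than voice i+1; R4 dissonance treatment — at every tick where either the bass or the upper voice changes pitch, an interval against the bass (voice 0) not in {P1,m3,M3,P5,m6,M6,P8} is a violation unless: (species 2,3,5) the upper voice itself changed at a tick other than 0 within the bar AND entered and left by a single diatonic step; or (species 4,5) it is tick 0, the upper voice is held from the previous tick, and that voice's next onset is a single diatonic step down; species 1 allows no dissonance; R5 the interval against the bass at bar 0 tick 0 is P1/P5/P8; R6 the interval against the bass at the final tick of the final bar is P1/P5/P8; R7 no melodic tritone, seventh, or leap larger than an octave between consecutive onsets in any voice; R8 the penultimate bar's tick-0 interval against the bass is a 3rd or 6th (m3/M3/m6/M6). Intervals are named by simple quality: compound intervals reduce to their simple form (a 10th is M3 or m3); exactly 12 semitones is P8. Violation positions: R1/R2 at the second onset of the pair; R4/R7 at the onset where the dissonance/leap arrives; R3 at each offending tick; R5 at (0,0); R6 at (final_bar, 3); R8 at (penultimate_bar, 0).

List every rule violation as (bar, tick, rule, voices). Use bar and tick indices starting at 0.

bar 0: v0=E3 v1=E4 downbeat P8
bar 1: v0=D3 v1=D4 downbeat P8
bar 2: v0=C3 v1=A3 downbeat M6
bar 3: v0=A2 v1=C3 downbeat m3
bar 4: v0=B2 v1=G3 downbeat m6
bar 5: v0=D3 v1=B3 downbeat M6
bar 6: v0=E3 v1=G3 downbeat m3
bar 7: v0=D3 v1=B3 downbeat M6
bar 8: v0=E3 v1=E4 downbeat P8
  -> R7 @ bar 1 tick 3 v(1,): B3->F3 leap 6st
  -> R4 @ bar 4 tick 3 v(0, 1): B2/F3 TT untreated
  -> R7 @ bar 4 tick 3 v(1,): B3->F3 leap 6st
  -> R7 @ bar 5 tick 0 v(1,): F3->B3 leap 6st
  -> R2 @ bar 8 tick 0 v(0, 1): D3/B3 M6 -> E3/E4 P8 similar

(1, 3, R7, (1,))
(4, 3, R4, (0, 1))
(4, 3, R7, (1,))
(5, 0, R7, (1,))
(8, 0, R2, (0, 1))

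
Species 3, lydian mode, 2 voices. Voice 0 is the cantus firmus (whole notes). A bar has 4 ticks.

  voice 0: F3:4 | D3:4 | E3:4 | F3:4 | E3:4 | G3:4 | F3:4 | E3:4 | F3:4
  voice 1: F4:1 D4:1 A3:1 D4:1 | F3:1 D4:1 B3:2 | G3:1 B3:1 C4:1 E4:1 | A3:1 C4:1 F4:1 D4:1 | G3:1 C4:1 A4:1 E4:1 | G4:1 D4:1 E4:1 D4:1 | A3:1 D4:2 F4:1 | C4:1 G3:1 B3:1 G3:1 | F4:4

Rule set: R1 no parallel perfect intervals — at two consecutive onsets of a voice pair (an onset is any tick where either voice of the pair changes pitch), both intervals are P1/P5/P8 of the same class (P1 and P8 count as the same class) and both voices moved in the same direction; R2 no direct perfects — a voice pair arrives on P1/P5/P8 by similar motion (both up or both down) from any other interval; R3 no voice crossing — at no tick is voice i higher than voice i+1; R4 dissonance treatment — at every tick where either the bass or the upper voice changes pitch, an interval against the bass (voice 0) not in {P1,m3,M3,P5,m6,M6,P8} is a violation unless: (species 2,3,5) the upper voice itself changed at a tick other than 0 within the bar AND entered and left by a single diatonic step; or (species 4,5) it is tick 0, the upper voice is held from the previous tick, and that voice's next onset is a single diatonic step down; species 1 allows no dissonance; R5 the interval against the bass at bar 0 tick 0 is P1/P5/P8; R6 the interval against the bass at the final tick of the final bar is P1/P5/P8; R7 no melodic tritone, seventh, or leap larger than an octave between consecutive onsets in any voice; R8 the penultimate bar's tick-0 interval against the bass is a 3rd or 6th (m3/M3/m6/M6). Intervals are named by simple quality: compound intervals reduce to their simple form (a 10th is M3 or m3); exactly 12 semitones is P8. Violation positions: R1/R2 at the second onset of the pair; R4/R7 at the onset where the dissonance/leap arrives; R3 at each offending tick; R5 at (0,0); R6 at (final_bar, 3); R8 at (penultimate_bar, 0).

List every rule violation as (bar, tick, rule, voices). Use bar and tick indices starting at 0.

bar 0: v0=F3 v1=F4 downbeat P8
bar 1: v0=D3 v1=F3 downbeat m3
bar 2: v0=E3 v1=G3 downbeat m3
bar 3: v0=F3 v1=A3 downbeat M3
bar 4: v0=E3 v1=G3 downbeat m3
bar 5: v0=G3 v1=G4 downbeat P8
bar 6: v0=F3 v1=A3 downbeat M3
bar 7: v0=E3 v1=C4 downbeat m6
bar 8: v0=F3 v1=F4 downbeat P8
  -> R4 @ bar 4 tick 2 v(0, 1): E3/A4 P4 untreated
  -> R1 @ bar 5 tick 0 v(0, 1): E3/E4 P8 -> G3/G4 P8 similar
  -> R2 @ bar 8 tick 0 v(0, 1): E3/G3 m3 -> F3/F4 P8 similar
  -> R7 @ bar 8 tick 0 v(1,): G3->F4 leap 10st

(4, 2, R4, (0, 1))
(5, 0, R1, (0, 1))
(8, 0, R2, (0, 1))
(8, 0, R7, (1,))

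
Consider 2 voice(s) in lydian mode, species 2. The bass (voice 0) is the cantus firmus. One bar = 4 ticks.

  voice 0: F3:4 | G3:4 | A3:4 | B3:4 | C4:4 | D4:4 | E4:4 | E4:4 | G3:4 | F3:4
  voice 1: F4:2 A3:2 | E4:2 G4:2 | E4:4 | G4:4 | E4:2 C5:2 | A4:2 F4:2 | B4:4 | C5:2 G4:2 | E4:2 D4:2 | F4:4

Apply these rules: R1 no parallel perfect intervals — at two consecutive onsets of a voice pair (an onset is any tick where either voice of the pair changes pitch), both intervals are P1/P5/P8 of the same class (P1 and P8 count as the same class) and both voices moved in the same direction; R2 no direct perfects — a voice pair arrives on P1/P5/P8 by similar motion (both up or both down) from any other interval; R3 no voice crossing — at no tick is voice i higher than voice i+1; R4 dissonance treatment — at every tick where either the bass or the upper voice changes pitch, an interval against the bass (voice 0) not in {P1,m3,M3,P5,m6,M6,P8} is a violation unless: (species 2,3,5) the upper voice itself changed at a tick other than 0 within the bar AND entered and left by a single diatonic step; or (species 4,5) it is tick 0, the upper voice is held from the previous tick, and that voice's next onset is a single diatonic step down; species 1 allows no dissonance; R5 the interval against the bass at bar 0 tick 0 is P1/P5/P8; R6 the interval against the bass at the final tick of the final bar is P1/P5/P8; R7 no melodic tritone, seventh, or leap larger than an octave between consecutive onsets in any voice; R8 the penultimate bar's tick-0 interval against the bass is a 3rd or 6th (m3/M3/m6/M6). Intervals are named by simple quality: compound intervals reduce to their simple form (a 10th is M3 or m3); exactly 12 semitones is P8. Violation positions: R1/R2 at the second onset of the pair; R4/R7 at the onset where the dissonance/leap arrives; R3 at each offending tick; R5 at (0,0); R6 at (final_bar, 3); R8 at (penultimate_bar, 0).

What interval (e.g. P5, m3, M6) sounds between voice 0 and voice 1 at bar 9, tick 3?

voice 0=F3 voice 1=F4 -> P8

P8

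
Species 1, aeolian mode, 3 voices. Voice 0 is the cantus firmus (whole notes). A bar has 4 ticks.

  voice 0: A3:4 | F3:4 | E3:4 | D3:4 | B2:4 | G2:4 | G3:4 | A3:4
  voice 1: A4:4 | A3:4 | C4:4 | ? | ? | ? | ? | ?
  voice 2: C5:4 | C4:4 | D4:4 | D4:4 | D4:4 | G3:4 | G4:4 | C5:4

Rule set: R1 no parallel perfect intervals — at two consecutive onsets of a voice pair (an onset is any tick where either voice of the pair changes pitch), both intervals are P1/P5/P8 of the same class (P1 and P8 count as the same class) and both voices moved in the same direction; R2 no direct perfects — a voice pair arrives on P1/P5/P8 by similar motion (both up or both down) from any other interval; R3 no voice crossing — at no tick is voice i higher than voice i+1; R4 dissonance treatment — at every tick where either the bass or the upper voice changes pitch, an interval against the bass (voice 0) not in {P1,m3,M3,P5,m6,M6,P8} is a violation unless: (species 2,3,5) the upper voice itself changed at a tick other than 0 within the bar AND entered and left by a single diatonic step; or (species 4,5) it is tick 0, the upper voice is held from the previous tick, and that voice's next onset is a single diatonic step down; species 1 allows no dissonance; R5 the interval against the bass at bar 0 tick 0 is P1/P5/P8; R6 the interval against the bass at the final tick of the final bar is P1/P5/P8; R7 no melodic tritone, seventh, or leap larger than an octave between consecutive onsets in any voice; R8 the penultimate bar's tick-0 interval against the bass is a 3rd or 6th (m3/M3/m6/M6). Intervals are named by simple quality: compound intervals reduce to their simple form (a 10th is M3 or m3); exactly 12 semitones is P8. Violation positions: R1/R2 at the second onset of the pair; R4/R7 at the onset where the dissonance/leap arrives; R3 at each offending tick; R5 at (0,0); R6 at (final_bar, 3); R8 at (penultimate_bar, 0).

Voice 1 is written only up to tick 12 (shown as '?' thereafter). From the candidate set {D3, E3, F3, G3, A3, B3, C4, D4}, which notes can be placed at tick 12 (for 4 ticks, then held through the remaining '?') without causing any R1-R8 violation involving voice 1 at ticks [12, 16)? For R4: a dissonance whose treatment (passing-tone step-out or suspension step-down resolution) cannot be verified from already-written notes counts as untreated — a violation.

D3: violates R2,R7
E3: violates R4
F3: legal
G3: violates R4
A3: violates R2
B3: legal
C4: violates R4
D4: legal

{B3, D4, F3}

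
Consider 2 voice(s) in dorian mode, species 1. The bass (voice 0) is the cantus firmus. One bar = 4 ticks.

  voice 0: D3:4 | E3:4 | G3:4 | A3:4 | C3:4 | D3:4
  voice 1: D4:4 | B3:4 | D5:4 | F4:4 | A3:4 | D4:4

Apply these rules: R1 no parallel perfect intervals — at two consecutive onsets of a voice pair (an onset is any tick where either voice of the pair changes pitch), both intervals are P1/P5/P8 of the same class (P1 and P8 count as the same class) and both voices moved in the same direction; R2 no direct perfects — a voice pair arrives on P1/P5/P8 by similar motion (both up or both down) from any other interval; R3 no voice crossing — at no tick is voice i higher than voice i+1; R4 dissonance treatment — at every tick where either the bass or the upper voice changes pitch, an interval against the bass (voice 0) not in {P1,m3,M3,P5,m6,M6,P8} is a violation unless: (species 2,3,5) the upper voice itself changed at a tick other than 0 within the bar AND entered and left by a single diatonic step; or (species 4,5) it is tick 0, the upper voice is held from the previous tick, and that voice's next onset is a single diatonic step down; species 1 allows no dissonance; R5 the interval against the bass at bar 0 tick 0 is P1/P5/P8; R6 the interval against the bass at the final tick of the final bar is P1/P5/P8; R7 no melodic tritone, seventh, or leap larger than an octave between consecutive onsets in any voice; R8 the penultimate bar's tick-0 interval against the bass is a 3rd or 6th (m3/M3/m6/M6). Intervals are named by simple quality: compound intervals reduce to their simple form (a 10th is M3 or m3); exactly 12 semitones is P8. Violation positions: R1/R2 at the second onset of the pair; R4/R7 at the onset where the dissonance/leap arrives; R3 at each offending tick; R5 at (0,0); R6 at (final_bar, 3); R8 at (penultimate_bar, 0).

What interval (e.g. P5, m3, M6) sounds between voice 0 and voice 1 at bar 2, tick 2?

voice 0=G3 voice 1=D5 -> P5

P5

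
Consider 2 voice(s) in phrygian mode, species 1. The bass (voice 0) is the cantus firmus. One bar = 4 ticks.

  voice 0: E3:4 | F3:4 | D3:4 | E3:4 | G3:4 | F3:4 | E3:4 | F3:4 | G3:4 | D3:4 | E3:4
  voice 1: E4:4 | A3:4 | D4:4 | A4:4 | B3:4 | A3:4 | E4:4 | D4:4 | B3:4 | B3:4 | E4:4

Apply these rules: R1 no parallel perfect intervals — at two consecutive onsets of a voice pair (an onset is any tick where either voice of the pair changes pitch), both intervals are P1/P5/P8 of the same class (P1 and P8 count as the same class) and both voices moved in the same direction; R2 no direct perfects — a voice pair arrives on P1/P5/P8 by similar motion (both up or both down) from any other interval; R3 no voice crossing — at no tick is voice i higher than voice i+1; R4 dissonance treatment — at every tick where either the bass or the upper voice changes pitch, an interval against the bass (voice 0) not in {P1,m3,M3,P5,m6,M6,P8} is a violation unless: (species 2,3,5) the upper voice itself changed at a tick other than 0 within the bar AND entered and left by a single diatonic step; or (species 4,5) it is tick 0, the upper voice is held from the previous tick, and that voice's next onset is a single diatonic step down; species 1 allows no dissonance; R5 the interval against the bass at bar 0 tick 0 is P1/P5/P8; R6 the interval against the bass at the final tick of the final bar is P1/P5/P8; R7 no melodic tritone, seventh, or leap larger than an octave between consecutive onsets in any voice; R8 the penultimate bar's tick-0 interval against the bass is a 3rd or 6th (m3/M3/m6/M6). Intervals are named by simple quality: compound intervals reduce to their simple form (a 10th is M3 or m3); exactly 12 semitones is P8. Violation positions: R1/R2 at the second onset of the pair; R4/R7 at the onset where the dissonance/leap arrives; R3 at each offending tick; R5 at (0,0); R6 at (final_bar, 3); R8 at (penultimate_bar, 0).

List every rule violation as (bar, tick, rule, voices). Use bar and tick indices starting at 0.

(3, 0, R4, (0, 1))
(4, 0, R7, (1,))
(10, 0, R2, (0, 1))

bar 0: v0=E3 v1=E4 downbeat P8
bar 1: v0=F3 v1=A3 downbeat M3
bar 2: v0=D3 v1=D4 downbeat P8
bar 3: v0=E3 v1=A4 downbeat P4
bar 4: v0=G3 v1=B3 downbeat M3
bar 5: v0=F3 v1=A3 downbeat M3
bar 6: v0=E3 v1=E4 downbeat P8
bar 7: v0=F3 v1=D4 downbeat M6
bar 8: v0=G3 v1=B3 downbeat M3
bar 9: v0=D3 v1=B3 downbeat M6
bar 10: v0=E3 v1=E4 downbeat P8
  -> R4 @ bar 3 tick 0 v(0, 1): E3/A4 P4 untreated
  -> R7 @ bar 4 tick 0 v(1,): A4->B3 leap 10st
  -> R2 @ bar 10 tick 0 v(0, 1): D3/B3 M6 -> E3/E4 P8 similar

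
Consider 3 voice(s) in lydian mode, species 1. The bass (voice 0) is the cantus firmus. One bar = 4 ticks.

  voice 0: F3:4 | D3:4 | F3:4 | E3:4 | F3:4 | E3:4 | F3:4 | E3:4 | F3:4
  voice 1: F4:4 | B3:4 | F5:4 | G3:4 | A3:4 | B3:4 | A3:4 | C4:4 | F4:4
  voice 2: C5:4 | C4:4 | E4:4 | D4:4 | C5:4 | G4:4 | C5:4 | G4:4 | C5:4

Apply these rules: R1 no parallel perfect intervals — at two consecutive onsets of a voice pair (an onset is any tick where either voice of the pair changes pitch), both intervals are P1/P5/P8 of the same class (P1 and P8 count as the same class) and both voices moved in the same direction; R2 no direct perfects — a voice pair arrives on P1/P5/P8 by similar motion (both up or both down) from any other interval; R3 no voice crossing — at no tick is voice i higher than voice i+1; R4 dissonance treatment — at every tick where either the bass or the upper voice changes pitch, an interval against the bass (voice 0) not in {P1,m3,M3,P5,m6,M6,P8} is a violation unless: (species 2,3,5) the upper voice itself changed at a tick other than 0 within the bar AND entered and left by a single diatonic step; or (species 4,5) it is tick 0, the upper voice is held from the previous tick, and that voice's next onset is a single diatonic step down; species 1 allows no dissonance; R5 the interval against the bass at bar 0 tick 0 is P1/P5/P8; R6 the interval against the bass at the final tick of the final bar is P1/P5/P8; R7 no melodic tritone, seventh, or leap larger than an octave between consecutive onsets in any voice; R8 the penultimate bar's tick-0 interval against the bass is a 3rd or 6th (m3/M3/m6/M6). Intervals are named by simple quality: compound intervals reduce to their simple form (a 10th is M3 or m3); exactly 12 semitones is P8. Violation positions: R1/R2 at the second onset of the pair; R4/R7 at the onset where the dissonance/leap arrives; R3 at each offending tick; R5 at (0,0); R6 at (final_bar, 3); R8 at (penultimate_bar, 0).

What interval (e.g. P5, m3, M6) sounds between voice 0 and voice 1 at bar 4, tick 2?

M3

voice 0=F3 voice 1=A3 -> M3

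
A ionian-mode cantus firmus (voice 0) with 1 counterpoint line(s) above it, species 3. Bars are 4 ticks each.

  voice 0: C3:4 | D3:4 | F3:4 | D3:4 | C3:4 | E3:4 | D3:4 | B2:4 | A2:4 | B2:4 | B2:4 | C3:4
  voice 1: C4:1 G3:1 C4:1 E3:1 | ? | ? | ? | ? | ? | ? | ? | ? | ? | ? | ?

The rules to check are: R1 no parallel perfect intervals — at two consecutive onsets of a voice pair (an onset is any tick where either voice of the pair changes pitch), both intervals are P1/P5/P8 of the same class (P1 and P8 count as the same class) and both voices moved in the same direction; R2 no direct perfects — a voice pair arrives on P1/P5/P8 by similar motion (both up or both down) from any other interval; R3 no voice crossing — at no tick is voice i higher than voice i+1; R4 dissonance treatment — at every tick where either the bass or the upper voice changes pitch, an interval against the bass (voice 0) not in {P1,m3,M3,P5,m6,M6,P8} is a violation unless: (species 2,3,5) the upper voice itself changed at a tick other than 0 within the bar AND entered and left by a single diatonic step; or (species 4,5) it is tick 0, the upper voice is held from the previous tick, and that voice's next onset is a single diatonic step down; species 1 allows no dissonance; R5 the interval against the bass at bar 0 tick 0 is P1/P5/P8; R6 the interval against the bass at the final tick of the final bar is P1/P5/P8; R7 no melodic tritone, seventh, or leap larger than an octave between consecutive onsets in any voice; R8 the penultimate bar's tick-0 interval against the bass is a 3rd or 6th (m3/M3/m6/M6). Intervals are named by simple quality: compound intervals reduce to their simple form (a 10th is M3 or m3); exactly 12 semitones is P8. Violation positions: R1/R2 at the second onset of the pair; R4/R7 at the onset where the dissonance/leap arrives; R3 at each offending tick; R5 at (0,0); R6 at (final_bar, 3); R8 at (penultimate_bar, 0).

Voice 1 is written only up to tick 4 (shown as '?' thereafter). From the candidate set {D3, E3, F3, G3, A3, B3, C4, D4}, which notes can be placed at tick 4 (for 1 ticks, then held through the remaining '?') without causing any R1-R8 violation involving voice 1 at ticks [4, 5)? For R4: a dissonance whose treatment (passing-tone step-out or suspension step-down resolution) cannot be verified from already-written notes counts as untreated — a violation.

D3: legal
E3: violates R4
F3: legal
G3: violates R4
A3: violates R2
B3: legal
C4: violates R4
D4: violates R2,R7

{B3, D3, F3}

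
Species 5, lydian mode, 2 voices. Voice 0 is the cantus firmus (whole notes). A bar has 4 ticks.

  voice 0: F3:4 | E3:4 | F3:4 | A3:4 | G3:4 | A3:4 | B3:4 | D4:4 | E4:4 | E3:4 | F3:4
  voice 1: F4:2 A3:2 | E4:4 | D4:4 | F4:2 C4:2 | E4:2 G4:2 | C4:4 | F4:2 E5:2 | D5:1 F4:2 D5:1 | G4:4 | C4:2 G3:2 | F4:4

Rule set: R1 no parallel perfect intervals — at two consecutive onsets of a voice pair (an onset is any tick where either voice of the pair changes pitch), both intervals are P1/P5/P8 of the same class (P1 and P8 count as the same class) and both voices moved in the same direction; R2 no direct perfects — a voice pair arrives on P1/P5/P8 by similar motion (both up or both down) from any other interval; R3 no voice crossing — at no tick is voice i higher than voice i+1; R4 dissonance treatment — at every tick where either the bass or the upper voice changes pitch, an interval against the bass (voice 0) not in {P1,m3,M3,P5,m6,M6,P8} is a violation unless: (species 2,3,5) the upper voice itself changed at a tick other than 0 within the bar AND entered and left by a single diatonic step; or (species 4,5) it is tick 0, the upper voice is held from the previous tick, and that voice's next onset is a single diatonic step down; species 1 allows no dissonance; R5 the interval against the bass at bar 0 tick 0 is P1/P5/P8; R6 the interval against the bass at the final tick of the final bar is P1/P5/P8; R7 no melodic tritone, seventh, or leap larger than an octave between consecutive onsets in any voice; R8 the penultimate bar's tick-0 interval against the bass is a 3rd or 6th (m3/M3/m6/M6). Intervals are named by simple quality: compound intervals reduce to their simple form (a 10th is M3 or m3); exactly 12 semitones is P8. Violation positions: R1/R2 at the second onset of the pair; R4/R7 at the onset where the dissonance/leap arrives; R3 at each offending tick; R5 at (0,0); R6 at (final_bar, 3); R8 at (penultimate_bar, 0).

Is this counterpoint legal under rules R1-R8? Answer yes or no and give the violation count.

bar 0: v0=F3 v1=F4 (P8)
bar 1: v0=E3 v1=E4 (P8)
bar 2: v0=F3 v1=D4 (M6)
bar 3: v0=A3 v1=F4 (m6)
bar 4: v0=G3 v1=E4 (M6)
bar 5: v0=A3 v1=C4 (m3)
bar 6: v0=B3 v1=F4 (TT)
bar 7: v0=D4 v1=D5 (P8)
bar 8: v0=E4 v1=G4 (m3)
bar 9: v0=E3 v1=C4 (m6)
bar 10: v0=F3 v1=F4 (P8)
  R4 @ bar6.0: B3/F4 TT untreated
  R4 @ bar6.2: B3/E5 P4 untreated
  R7 @ bar6.2: F4->E5 leap 11st
  R2 @ bar10.0: E3/G3 m3 -> F3/F4 P8 similar
  R7 @ bar10.0: G3->F4 leap 10st

No (5 violations)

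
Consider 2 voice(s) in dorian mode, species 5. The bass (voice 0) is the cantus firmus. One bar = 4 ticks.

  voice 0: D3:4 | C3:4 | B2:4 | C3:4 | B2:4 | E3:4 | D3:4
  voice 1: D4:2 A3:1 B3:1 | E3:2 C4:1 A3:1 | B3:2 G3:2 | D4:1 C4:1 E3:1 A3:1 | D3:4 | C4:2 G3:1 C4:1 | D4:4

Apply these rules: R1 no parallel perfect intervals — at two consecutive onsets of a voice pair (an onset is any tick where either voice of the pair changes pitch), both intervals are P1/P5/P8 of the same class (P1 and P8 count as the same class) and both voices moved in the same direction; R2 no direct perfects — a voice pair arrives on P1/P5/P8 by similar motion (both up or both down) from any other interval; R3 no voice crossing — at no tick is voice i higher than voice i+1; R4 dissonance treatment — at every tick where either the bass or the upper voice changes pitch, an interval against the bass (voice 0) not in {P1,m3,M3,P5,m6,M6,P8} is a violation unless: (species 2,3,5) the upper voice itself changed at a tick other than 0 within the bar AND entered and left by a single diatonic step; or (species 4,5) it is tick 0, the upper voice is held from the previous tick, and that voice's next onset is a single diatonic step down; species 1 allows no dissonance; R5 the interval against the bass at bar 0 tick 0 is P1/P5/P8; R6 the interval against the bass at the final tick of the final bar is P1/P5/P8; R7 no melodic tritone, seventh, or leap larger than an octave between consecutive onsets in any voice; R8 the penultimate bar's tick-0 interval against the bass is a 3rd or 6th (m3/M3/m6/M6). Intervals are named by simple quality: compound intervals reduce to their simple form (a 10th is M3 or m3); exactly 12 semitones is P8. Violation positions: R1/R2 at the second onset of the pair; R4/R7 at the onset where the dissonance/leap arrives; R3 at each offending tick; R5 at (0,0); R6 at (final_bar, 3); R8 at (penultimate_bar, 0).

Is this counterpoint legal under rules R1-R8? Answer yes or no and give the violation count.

bar 0: v0=D3 v1=D4 (P8)
bar 1: v0=C3 v1=E3 (M3)
bar 2: v0=B2 v1=B3 (P8)
bar 3: v0=C3 v1=D4 (M2)
bar 4: v0=B2 v1=D3 (m3)
bar 5: v0=E3 v1=C4 (m6)
bar 6: v0=D3 v1=D4 (P8)
  R4 @ bar3.0: C3/D4 M2 untreated
  R7 @ bar5.0: D3->C4 leap 10st

No (2 violations)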